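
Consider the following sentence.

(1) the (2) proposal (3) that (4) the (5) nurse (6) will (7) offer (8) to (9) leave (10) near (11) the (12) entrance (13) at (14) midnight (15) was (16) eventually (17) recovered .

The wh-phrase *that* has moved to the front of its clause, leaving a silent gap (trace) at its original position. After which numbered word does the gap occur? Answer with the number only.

The filler 'that' is interpreted as the direct object of 'leave'. It moves to the left edge, and the trace sits right after 'leave':
The proposal that the nurse will offer to leave ___ near the entrance at midnight was eventually recovered.
'leave' is word 9.

9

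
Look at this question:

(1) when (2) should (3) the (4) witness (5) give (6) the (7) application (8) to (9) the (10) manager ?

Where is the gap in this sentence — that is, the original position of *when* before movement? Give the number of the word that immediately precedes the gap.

Underlying clause: The witness should give the application to the manager when.
The filler 'when' is interpreted as the temporal adjunct. It moves to the left edge, and the trace sits right after 'manager':
When should the witness give the application to the manager ___?
'manager' is word 10.

10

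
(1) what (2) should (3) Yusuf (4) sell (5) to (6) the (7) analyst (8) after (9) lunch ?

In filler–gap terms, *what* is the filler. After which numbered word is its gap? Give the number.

4

Underlying clause: Yusuf should sell what to the analyst after lunch.
The filler 'what' is interpreted as the direct object of 'sell'. Fronting leaves a gap immediately after 'sell':
What should Yusuf sell ___ to the analyst after lunch?
'sell' is word 4.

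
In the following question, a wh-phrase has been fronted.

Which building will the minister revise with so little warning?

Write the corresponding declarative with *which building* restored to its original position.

'which building' functions as the direct object of 'revise'. It moves to the left edge, and the trace sits right after 'revise':
Which building will the minister revise ___ with so little warning?

The minister will revise which building with so little warning.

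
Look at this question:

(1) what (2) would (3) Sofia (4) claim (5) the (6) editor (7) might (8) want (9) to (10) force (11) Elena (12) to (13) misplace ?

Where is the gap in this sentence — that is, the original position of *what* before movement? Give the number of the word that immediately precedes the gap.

13

Before movement: Sofia would claim the editor might want to force Elena to misplace what.
'what' functions as the direct object of 'misplace'. Wh-movement fronts it, leaving a gap right after 'misplace':
What would Sofia claim the editor might want to force Elena to misplace ___?
'misplace' is word 13.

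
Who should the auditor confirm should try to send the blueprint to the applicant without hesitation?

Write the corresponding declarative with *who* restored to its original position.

The filler 'who' is interpreted as the subject of the clause embedded under 'confirm'. Fronting leaves a gap immediately after 'confirm':
Who should the auditor confirm ___ should try to send the blueprint to the applicant without hesitation?

The auditor should confirm who should try to send the blueprint to the applicant without hesitation.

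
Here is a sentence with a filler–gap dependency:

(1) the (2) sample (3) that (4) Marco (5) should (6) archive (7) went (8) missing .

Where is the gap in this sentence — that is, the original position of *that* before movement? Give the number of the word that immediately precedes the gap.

6

The filler 'that' is interpreted as the direct object of 'archive'. It moves to the left edge, and the trace sits right after 'archive':
The sample that Marco should archive ___ went missing.
'archive' is word 6.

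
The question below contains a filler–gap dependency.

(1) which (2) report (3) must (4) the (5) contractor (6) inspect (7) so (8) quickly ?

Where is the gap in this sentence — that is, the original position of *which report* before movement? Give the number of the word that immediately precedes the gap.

Pre-movement form: The contractor must inspect which report so quickly.
'which report' functions as the direct object of 'inspect'. It moves to the left edge, and the trace sits right after 'inspect':
Which report must the contractor inspect ___ so quickly?
'inspect' is word 6.

6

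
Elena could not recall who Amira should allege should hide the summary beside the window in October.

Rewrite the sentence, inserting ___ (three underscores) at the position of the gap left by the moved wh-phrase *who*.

Underlying clause: Amira should allege who should hide the summary beside the window in October.
'who' functions as the subject of the clause embedded under 'allege'. The gap is right after 'allege'.

Elena could not recall who Amira should allege ___ should hide the summary beside the window in October.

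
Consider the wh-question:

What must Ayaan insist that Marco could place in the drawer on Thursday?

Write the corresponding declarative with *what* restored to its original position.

Ayaan must insist that Marco could place what in the drawer on Thursday.

The filler 'what' is interpreted as the direct object of 'place'. It moves to the left edge, and the trace sits right after 'place':
What must Ayaan insist that Marco could place ___ in the drawer on Thursday?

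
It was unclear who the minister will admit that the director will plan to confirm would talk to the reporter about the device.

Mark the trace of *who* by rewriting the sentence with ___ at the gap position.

Pre-movement form: The minister will admit that the director will plan to confirm who would talk to the reporter about the device.
'who' is the subject of the clause embedded under 'confirm'. The gap is right after 'confirm'.

It was unclear who the minister will admit that the director will plan to confirm ___ would talk to the reporter about the device.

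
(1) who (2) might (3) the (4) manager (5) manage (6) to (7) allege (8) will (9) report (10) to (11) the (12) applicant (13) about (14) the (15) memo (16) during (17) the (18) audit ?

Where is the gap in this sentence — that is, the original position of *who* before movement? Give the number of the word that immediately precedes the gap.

7

In situ: The manager might manage to allege who will report to the applicant about the memo during the audit.
The filler 'who' is interpreted as the subject of the clause embedded under 'allege'. It moves to the left edge, and the trace sits right after 'allege':
Who might the manager manage to allege ___ will report to the applicant about the memo during the audit?
'allege' is word 7.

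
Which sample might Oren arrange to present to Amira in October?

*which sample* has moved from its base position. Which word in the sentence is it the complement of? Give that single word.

Pre-movement form: Oren might arrange to present which sample to Amira in October.
'which sample' is the direct object of 'present'. It moves to the left edge, and the trace sits right after 'present':
Which sample might Oren arrange to present ___ to Amira in October?

present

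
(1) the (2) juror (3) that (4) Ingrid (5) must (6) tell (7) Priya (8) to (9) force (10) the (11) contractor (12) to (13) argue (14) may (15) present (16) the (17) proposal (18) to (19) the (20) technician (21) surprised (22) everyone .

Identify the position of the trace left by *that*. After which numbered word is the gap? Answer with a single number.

13

The filler 'that' is interpreted as the subject of the clause embedded under 'argue'. It moves to the left edge, and the trace sits right after 'argue':
The juror that Ingrid must tell Priya to force the contractor to argue ___ may present the proposal to the technician surprised everyone.
'argue' is word 13.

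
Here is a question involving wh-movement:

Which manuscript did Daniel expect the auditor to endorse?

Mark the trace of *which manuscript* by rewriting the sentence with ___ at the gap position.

Which manuscript did Daniel expect the auditor to endorse ___?

Before movement: Daniel did expect the auditor to endorse which manuscript.
'which manuscript' is the direct object of 'endorse'. The gap is right after 'endorse'.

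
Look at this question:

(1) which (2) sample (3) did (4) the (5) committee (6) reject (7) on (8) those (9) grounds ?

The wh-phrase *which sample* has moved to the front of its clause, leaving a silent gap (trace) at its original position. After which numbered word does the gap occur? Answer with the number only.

6

In situ: The committee did reject which sample on those grounds.
'which sample' is the direct object of 'reject'. Fronting leaves a gap immediately after 'reject':
Which sample did the committee reject ___ on those grounds?
'reject' is word 6.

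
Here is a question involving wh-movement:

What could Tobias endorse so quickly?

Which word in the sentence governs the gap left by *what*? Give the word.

endorse

Pre-movement form: Tobias could endorse what so quickly.
'what' functions as the direct object of 'endorse'. Wh-movement fronts it, leaving a gap right after 'endorse':
What could Tobias endorse ___ so quickly?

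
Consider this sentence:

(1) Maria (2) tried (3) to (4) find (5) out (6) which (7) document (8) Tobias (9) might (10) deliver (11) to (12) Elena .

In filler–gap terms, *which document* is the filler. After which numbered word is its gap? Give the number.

10

Before movement: Tobias might deliver which document to Elena.
'which document' functions as the direct object of 'deliver'. Wh-movement fronts it, leaving a gap right after 'deliver':
Maria tried to find out which document Tobias might deliver ___ to Elena.
'deliver' is word 10.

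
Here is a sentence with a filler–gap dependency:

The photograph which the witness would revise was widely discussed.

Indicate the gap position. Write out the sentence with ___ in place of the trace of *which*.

The photograph which the witness would revise ___ was widely discussed.

The filler 'which' is interpreted as the direct object of 'revise'. The gap is right after 'revise'.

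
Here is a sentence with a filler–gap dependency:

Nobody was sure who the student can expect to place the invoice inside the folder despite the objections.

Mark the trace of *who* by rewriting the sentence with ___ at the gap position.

Nobody was sure who the student can expect ___ to place the invoice inside the folder despite the objections.

Underlying clause: The student can expect who to place the invoice inside the folder despite the objections.
'who' functions as the direct object of 'expect'. The gap is right after 'expect'.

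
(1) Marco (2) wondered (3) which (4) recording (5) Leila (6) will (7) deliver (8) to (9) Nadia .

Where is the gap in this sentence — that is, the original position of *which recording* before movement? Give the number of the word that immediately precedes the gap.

7

Pre-movement form: Leila will deliver which recording to Nadia.
'which recording' functions as the direct object of 'deliver'. Fronting leaves a gap immediately after 'deliver':
Marco wondered which recording Leila will deliver ___ to Nadia.
'deliver' is word 7.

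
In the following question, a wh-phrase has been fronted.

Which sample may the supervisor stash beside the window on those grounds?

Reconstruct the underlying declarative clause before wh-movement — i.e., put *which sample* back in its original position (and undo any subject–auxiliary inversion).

'which sample' functions as the direct object of 'stash'. Fronting leaves a gap immediately after 'stash':
Which sample may the supervisor stash ___ beside the window on those grounds?

The supervisor may stash which sample beside the window on those grounds.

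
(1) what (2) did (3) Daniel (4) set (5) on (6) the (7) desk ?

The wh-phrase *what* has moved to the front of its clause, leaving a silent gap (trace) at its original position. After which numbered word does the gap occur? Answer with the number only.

4

Pre-movement form: Daniel did set what on the desk.
The filler 'what' is interpreted as the direct object of 'set'. Fronting leaves a gap immediately after 'set':
What did Daniel set ___ on the desk?
'set' is word 4.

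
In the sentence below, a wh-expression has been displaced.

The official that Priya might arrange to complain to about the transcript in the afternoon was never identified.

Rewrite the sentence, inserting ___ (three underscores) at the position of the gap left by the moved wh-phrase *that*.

The official that Priya might arrange to complain to ___ about the transcript in the afternoon was never identified.

'that' functions as the object of the preposition 'to'. The gap is right after 'to'.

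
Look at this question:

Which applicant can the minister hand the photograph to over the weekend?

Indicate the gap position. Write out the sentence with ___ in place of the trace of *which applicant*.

Which applicant can the minister hand the photograph to ___ over the weekend?

Before movement: The minister can hand the photograph to which applicant over the weekend.
The filler 'which applicant' is interpreted as the object of the preposition 'to' (recipient of 'hand'). The gap is right after 'to'.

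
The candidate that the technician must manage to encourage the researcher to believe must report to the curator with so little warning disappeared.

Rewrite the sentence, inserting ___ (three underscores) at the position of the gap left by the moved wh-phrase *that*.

The filler 'that' is interpreted as the subject of the clause embedded under 'believe'. The gap is right after 'believe'.

The candidate that the technician must manage to encourage the researcher to believe ___ must report to the curator with so little warning disappeared.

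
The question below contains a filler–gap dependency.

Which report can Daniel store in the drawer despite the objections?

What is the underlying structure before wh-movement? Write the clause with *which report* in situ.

Daniel can store which report in the drawer despite the objections.

'which report' is the direct object of 'store'. It moves to the left edge, and the trace sits right after 'store':
Which report can Daniel store ___ in the drawer despite the objections?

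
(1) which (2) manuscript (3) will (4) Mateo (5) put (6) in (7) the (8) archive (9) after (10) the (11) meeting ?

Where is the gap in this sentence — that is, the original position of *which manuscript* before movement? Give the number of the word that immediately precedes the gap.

5

Before movement: Mateo will put which manuscript in the archive after the meeting.
The filler 'which manuscript' is interpreted as the direct object of 'put'. Wh-movement fronts it, leaving a gap right after 'put':
Which manuscript will Mateo put ___ in the archive after the meeting?
'put' is word 5.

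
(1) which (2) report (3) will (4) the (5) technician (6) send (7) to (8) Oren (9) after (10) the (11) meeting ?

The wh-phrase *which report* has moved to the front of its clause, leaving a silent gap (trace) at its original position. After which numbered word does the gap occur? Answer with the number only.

Before movement: The technician will send which report to Oren after the meeting.
The filler 'which report' is interpreted as the direct object of 'send'. Wh-movement fronts it, leaving a gap right after 'send':
Which report will the technician send ___ to Oren after the meeting?
'send' is word 6.

6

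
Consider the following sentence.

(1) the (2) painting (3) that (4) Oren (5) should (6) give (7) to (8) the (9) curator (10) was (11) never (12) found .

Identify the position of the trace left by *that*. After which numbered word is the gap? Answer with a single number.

6

'that' functions as the direct object of 'give'. Fronting leaves a gap immediately after 'give':
The painting that Oren should give ___ to the curator was never found.
'give' is word 6.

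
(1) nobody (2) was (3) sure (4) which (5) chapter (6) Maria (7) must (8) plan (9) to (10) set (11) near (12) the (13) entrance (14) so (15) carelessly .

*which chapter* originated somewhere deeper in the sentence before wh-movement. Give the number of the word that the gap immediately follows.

10

Before movement: Maria must plan to set which chapter near the entrance so carelessly.
The filler 'which chapter' is interpreted as the direct object of 'set'. Fronting leaves a gap immediately after 'set':
Nobody was sure which chapter Maria must plan to set ___ near the entrance so carelessly.
'set' is word 10.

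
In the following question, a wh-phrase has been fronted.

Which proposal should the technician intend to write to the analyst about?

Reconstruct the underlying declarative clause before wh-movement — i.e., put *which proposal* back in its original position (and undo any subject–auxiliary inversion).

'which proposal' functions as the object of the preposition 'about'. It moves to the left edge, and the trace sits right after 'about':
Which proposal should the technician intend to write to the analyst about ___?

The technician should intend to write to the analyst about which proposal.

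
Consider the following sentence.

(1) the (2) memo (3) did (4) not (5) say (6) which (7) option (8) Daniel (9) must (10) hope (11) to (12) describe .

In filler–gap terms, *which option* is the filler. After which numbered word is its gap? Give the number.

Underlying clause: Daniel must hope to describe which option.
'which option' functions as the direct object of 'describe'. Fronting leaves a gap immediately after 'describe':
The memo did not say which option Daniel must hope to describe ___.
'describe' is word 12.

12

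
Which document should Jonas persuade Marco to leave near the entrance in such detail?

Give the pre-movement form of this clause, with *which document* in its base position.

'which document' functions as the direct object of 'leave'. It moves to the left edge, and the trace sits right after 'leave':
Which document should Jonas persuade Marco to leave ___ near the entrance in such detail?

Jonas should persuade Marco to leave which document near the entrance in such detail.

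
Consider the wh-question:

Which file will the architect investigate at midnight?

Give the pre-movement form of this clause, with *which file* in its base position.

The architect will investigate which file at midnight.

'which file' functions as the direct object of 'investigate'. It moves to the left edge, and the trace sits right after 'investigate':
Which file will the architect investigate ___ at midnight?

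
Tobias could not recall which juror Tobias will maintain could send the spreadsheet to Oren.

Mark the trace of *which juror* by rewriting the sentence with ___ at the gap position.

Underlying clause: Tobias will maintain which juror could send the spreadsheet to Oren.
The filler 'which juror' is interpreted as the subject of the clause embedded under 'maintain'. The gap is right after 'maintain'.

Tobias could not recall which juror Tobias will maintain ___ could send the spreadsheet to Oren.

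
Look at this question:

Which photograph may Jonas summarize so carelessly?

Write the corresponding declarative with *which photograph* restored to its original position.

'which photograph' is the direct object of 'summarize'. It moves to the left edge, and the trace sits right after 'summarize':
Which photograph may Jonas summarize ___ so carelessly?

Jonas may summarize which photograph so carelessly.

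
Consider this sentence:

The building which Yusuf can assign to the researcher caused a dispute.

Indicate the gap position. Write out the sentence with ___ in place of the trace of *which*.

The building which Yusuf can assign ___ to the researcher caused a dispute.

The filler 'which' is interpreted as the direct object of 'assign'. The gap is right after 'assign'.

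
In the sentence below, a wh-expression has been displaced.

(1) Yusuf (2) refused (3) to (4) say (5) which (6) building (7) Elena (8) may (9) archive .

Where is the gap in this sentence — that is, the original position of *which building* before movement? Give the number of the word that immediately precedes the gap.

Underlying clause: Elena may archive which building.
The filler 'which building' is interpreted as the direct object of 'archive'. Wh-movement fronts it, leaving a gap right after 'archive':
Yusuf refused to say which building Elena may archive ___.
'archive' is word 9.

9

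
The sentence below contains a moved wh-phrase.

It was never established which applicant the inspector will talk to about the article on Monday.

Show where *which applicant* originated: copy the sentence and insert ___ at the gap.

It was never established which applicant the inspector will talk to ___ about the article on Monday.

Underlying clause: The inspector will talk to which applicant about the article on Monday.
'which applicant' functions as the object of the preposition 'to'. The gap is right after 'to'.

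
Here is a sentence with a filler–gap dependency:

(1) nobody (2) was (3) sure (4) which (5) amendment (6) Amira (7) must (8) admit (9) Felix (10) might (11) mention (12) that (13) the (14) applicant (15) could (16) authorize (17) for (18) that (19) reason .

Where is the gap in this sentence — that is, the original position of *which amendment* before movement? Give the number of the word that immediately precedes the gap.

Before movement: Amira must admit Felix might mention that the applicant could authorize which amendment for that reason.
The filler 'which amendment' is interpreted as the direct object of 'authorize'. Wh-movement fronts it, leaving a gap right after 'authorize':
Nobody was sure which amendment Amira must admit Felix might mention that the applicant could authorize ___ for that reason.
'authorize' is word 16.

16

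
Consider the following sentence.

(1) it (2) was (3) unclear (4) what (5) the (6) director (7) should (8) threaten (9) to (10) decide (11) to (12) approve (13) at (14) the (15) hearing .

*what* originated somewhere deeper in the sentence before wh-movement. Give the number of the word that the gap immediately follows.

Underlying clause: The director should threaten to decide to approve what at the hearing.
'what' is the direct object of 'approve'. It moves to the left edge, and the trace sits right after 'approve':
It was unclear what the director should threaten to decide to approve ___ at the hearing.
'approve' is word 12.

12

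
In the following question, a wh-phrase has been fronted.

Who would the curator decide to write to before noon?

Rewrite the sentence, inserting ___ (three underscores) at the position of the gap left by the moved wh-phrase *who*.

Before movement: The curator would decide to write to who before noon.
'who' functions as the object of the preposition 'to'. The gap is right after 'to'.

Who would the curator decide to write to ___ before noon?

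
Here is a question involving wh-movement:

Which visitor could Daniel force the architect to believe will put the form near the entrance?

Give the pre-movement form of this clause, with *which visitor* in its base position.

The filler 'which visitor' is interpreted as the subject of the clause embedded under 'believe'. Fronting leaves a gap immediately after 'believe':
Which visitor could Daniel force the architect to believe ___ will put the form near the entrance?

Daniel could force the architect to believe which visitor will put the form near the entrance.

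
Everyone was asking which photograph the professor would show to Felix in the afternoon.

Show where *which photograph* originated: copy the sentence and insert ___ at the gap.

Everyone was asking which photograph the professor would show ___ to Felix in the afternoon.

Pre-movement form: The professor would show which photograph to Felix in the afternoon.
'which photograph' functions as the direct object of 'show'. The gap is right after 'show'.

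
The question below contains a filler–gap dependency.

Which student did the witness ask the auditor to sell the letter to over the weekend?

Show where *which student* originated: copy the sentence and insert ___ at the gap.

In situ: The witness did ask the auditor to sell the letter to which student over the weekend.
'which student' functions as the object of the preposition 'to' (recipient of 'sell'). The gap is right after 'to'.

Which student did the witness ask the auditor to sell the letter to ___ over the weekend?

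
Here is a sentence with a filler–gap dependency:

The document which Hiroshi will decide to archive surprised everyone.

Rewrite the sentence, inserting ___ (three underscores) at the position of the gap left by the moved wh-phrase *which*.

The document which Hiroshi will decide to archive ___ surprised everyone.

The filler 'which' is interpreted as the direct object of 'archive'. The gap is right after 'archive'.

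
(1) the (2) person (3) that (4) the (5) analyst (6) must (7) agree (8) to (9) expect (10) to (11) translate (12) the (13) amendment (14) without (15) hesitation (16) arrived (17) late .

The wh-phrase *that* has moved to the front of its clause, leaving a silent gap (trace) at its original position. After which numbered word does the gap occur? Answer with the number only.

'that' is the direct object of 'expect'. It moves to the left edge, and the trace sits right after 'expect':
The person that the analyst must agree to expect ___ to translate the amendment without hesitation arrived late.
'expect' is word 9.

9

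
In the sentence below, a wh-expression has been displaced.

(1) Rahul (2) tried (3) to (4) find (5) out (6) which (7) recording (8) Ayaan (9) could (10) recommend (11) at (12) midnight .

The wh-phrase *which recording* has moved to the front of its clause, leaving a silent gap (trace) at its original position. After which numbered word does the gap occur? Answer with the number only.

10

In situ: Ayaan could recommend which recording at midnight.
The filler 'which recording' is interpreted as the direct object of 'recommend'. Fronting leaves a gap immediately after 'recommend':
Rahul tried to find out which recording Ayaan could recommend ___ at midnight.
'recommend' is word 10.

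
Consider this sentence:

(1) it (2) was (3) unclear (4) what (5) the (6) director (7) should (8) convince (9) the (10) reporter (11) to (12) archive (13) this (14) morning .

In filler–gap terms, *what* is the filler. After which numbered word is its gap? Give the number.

In situ: The director should convince the reporter to archive what this morning.
The filler 'what' is interpreted as the direct object of 'archive'. Wh-movement fronts it, leaving a gap right after 'archive':
It was unclear what the director should convince the reporter to archive ___ this morning.
'archive' is word 12.

12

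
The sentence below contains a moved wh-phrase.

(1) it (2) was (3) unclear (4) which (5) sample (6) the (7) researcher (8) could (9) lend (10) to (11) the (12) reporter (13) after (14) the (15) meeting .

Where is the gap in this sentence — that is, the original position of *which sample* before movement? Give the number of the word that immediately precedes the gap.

Before movement: The researcher could lend which sample to the reporter after the meeting.
The filler 'which sample' is interpreted as the direct object of 'lend'. It moves to the left edge, and the trace sits right after 'lend':
It was unclear which sample the researcher could lend ___ to the reporter after the meeting.
'lend' is word 9.

9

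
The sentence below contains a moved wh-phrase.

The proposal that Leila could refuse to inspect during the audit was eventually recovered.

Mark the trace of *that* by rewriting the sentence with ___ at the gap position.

The proposal that Leila could refuse to inspect ___ during the audit was eventually recovered.

'that' functions as the direct object of 'inspect'. The gap is right after 'inspect'.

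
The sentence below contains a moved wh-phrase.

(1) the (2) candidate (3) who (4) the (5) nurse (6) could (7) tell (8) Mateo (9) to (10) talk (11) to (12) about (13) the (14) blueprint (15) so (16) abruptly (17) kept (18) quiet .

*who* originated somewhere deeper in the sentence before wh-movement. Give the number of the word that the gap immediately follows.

'who' functions as the object of the preposition 'to'. Fronting leaves a gap immediately after 'to':
The candidate who the nurse could tell Mateo to talk to ___ about the blueprint so abruptly kept quiet.
'to' is word 11.

11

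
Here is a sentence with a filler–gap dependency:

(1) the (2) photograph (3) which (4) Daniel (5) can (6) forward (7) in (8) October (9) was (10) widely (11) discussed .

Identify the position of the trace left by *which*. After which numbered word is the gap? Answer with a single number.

6

The filler 'which' is interpreted as the direct object of 'forward'. Fronting leaves a gap immediately after 'forward':
The photograph which Daniel can forward ___ in October was widely discussed.
'forward' is word 6.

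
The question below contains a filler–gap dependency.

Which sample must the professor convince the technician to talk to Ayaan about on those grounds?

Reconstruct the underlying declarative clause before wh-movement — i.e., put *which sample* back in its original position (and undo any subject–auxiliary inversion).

'which sample' is the object of the preposition 'about'. Wh-movement fronts it, leaving a gap right after 'about':
Which sample must the professor convince the technician to talk to Ayaan about ___ on those grounds?

The professor must convince the technician to talk to Ayaan about which sample on those grounds.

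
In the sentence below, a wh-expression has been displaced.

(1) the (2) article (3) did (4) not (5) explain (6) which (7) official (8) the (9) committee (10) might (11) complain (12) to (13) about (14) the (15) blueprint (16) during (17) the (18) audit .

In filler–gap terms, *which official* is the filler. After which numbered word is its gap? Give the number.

12

In situ: The committee might complain to which official about the blueprint during the audit.
'which official' is the object of the preposition 'to'. Wh-movement fronts it, leaving a gap right after 'to':
The article did not explain which official the committee might complain to ___ about the blueprint during the audit.
'to' is word 12.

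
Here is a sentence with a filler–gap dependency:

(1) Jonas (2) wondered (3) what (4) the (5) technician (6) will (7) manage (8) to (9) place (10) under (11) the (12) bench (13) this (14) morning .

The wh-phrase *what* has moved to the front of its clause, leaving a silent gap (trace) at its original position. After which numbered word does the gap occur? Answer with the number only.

In situ: The technician will manage to place what under the bench this morning.
'what' functions as the direct object of 'place'. Wh-movement fronts it, leaving a gap right after 'place':
Jonas wondered what the technician will manage to place ___ under the bench this morning.
'place' is word 9.

9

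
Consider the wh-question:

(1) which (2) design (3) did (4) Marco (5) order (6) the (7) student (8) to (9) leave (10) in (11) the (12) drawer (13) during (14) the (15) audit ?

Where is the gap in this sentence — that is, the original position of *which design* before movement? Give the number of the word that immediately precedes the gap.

9

Before movement: Marco did order the student to leave which design in the drawer during the audit.
The filler 'which design' is interpreted as the direct object of 'leave'. Fronting leaves a gap immediately after 'leave':
Which design did Marco order the student to leave ___ in the drawer during the audit?
'leave' is word 9.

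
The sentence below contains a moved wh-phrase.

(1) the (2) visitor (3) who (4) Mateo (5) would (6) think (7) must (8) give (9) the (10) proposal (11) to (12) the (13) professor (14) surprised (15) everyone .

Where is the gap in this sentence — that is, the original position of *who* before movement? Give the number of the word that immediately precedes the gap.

6

'who' is the subject of the clause embedded under 'think'. Fronting leaves a gap immediately after 'think':
The visitor who Mateo would think ___ must give the proposal to the professor surprised everyone.
'think' is word 6.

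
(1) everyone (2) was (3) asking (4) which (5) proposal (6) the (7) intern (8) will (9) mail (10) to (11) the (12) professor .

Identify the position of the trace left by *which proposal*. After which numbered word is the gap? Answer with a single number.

9

In situ: The intern will mail which proposal to the professor.
'which proposal' is the direct object of 'mail'. Fronting leaves a gap immediately after 'mail':
Everyone was asking which proposal the intern will mail ___ to the professor.
'mail' is word 9.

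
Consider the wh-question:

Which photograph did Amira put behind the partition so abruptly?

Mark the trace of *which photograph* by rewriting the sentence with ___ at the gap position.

Which photograph did Amira put ___ behind the partition so abruptly?

In situ: Amira did put which photograph behind the partition so abruptly.
'which photograph' is the direct object of 'put'. The gap is right after 'put'.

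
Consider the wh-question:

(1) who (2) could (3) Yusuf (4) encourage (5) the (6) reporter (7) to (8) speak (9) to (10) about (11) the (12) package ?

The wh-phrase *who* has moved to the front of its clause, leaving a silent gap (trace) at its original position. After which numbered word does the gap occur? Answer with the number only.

9

In situ: Yusuf could encourage the reporter to speak to who about the package.
'who' functions as the object of the preposition 'to'. Wh-movement fronts it, leaving a gap right after 'to':
Who could Yusuf encourage the reporter to speak to ___ about the package?
'to' is word 9.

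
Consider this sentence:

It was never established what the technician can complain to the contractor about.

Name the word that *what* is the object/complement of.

In situ: The technician can complain to the contractor about what.
The filler 'what' is interpreted as the object of the preposition 'about'. Wh-movement fronts it, leaving a gap right after 'about':
It was never established what the technician can complain to the contractor about ___.

about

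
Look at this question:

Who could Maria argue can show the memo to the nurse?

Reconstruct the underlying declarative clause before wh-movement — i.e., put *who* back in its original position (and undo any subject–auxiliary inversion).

The filler 'who' is interpreted as the subject of the clause embedded under 'argue'. It moves to the left edge, and the trace sits right after 'argue':
Who could Maria argue ___ can show the memo to the nurse?

Maria could argue who can show the memo to the nurse.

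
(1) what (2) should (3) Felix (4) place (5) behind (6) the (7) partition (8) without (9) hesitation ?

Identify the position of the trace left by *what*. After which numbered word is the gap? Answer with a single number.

In situ: Felix should place what behind the partition without hesitation.
The filler 'what' is interpreted as the direct object of 'place'. It moves to the left edge, and the trace sits right after 'place':
What should Felix place ___ behind the partition without hesitation?
'place' is word 4.

4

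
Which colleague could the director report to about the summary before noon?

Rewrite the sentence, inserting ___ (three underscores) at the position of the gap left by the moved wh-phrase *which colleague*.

Which colleague could the director report to ___ about the summary before noon?

In situ: The director could report to which colleague about the summary before noon.
'which colleague' is the object of the preposition 'to'. The gap is right after 'to'.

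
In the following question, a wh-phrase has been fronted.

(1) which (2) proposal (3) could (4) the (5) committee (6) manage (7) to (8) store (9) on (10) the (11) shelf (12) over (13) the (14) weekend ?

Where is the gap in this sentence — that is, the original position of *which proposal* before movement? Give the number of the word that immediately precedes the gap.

Underlying clause: The committee could manage to store which proposal on the shelf over the weekend.
'which proposal' is the direct object of 'store'. It moves to the left edge, and the trace sits right after 'store':
Which proposal could the committee manage to store ___ on the shelf over the weekend?
'store' is word 8.

8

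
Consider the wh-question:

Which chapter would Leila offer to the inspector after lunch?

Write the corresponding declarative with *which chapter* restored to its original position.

'which chapter' functions as the direct object of 'offer'. Wh-movement fronts it, leaving a gap right after 'offer':
Which chapter would Leila offer ___ to the inspector after lunch?

Leila would offer which chapter to the inspector after lunch.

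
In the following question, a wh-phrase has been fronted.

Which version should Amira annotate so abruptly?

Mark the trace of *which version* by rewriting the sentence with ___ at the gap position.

Which version should Amira annotate ___ so abruptly?

In situ: Amira should annotate which version so abruptly.
'which version' is the direct object of 'annotate'. The gap is right after 'annotate'.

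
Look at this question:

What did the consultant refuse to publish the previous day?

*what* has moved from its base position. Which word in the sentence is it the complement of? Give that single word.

Pre-movement form: The consultant did refuse to publish what the previous day.
The filler 'what' is interpreted as the direct object of 'publish'. It moves to the left edge, and the trace sits right after 'publish':
What did the consultant refuse to publish ___ the previous day?

publish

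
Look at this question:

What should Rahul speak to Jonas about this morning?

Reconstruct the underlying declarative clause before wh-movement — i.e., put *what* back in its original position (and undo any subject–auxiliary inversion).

'what' functions as the object of the preposition 'about'. Wh-movement fronts it, leaving a gap right after 'about':
What should Rahul speak to Jonas about ___ this morning?

Rahul should speak to Jonas about what this morning.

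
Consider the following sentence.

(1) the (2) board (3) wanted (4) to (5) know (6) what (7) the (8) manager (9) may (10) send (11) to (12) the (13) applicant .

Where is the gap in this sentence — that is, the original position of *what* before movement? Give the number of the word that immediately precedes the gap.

10

Underlying clause: The manager may send what to the applicant.
'what' functions as the direct object of 'send'. It moves to the left edge, and the trace sits right after 'send':
The board wanted to know what the manager may send ___ to the applicant.
'send' is word 10.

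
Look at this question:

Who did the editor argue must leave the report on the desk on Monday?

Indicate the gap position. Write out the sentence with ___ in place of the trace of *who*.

Who did the editor argue ___ must leave the report on the desk on Monday?

Before movement: The editor did argue who must leave the report on the desk on Monday.
The filler 'who' is interpreted as the subject of the clause embedded under 'argue'. The gap is right after 'argue'.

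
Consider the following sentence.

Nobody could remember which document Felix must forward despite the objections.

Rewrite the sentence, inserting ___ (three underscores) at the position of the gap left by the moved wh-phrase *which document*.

Nobody could remember which document Felix must forward ___ despite the objections.

Pre-movement form: Felix must forward which document despite the objections.
'which document' is the direct object of 'forward'. The gap is right after 'forward'.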